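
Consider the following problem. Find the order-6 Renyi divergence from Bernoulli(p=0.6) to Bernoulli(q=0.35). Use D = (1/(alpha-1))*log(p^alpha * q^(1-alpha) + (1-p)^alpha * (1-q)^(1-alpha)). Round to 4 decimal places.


Renyi divergence of order alpha between Bernoulli distributions:
D = (1/(alpha-1))*log(p^alpha * q^(1-alpha) + (1-p)^alpha * (1-q)^(1-alpha)).
alpha = 6, p = 0.6, q = 0.35.
p^alpha * q^(1-alpha) = 0.6^6 * 0.35^-5 = 8.883156.
(1-p)^alpha * (1-q)^(1-alpha) = 0.4^6 * 0.65^-5 = 0.035302.
sum = 8.883156 + 0.035302 = 8.918457.
D = (1/5)*log(8.918457) = 0.4376

0.4376


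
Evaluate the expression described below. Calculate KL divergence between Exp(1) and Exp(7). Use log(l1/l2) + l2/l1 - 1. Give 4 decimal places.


KL divergence for exponential family:
KL = log(l1/l2) + l2/l1 - 1.
log(1/7) = -1.94591.
7/1 = 7.0.
KL = -1.94591 + 7.0 - 1 = 4.0541

4.0541


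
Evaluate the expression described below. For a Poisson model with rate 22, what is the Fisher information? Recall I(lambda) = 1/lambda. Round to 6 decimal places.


Fisher information for Poisson: I(lambda) = 1/lambda.
lambda = 22.
I(lambda) = 1/22 = 0.045455

0.045455


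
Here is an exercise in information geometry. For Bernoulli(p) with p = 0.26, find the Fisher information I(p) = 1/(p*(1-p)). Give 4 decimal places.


For Bernoulli(p), Fisher information is I(p) = 1/(p*(1-p)).
p = 0.26, 1-p = 0.74.
p*(1-p) = 0.1924.
I(p) = 1/0.1924 = 5.1975

5.1975


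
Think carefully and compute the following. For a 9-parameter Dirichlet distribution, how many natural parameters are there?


Exponential family dimension calculation:
Dirichlet with 9 components has 9 natural parameters.

9


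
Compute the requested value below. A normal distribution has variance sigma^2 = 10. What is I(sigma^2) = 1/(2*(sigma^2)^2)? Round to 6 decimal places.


Fisher information for variance: I(sigma^2) = 1/(2*sigma^4).
sigma^2 = 10, so sigma^4 = 100.
I = 1/(2*100) = 1/200 = 0.005000

0.005000


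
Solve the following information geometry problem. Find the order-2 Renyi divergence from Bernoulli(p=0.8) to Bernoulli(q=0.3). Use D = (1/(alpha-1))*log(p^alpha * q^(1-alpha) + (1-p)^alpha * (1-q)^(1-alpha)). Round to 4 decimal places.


Renyi divergence of order alpha between Bernoulli distributions:
D = (1/(alpha-1))*log(p^alpha * q^(1-alpha) + (1-p)^alpha * (1-q)^(1-alpha)).
alpha = 2, p = 0.8, q = 0.3.
p^alpha * q^(1-alpha) = 0.8^2 * 0.3^-1 = 2.133333.
(1-p)^alpha * (1-q)^(1-alpha) = 0.2^2 * 0.7^-1 = 0.057143.
sum = 2.133333 + 0.057143 = 2.190476.
D = (1/1)*log(2.190476) = 0.7841

0.7841


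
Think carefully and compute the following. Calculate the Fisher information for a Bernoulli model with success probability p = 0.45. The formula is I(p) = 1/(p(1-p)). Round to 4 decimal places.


For Bernoulli(p), Fisher information is I(p) = 1/(p*(1-p)).
p = 0.45, 1-p = 0.55.
p*(1-p) = 0.2475.
I(p) = 1/0.2475 = 4.0404

4.0404


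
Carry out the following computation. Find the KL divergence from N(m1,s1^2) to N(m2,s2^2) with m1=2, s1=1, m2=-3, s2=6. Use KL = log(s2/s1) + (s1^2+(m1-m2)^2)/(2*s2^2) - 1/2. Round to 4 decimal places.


KL divergence between normal distributions:
KL = log(s2/s1) + (s1^2 + (m1-m2)^2)/(2*s2^2) - 1/2.
log(6/1) = 1.791759.
(1^2 + (2--3)^2)/(2*6^2) = (1 + 25)/72 = 0.361111.
KL = 1.791759 + 0.361111 - 0.5 = 1.6529

1.6529


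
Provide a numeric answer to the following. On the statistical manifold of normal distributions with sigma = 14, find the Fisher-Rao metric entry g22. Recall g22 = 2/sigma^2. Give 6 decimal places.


For the 2-parameter normal family, the Fisher metric has:
  g11 = 1/sigma^2, g22 = 2/sigma^2.
sigma = 14, sigma^2 = 196.
g22 = 0.010204

0.010204


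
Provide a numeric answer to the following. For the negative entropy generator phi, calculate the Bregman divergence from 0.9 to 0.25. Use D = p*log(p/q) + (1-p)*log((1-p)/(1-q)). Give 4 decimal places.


Bregman divergence with negative entropy generator:
D = p*log(p/q) + (1-p)*log((1-p)/(1-q)).
p = 0.9, q = 0.25.
p*log(p/q) = 0.9*log(0.9/0.25) = 1.15284.
(1-p)*log((1-p)/(1-q)) = 0.1*log(0.1/0.75) = -0.20149.
D = 1.15284 + -0.20149 = 0.9514

0.9514


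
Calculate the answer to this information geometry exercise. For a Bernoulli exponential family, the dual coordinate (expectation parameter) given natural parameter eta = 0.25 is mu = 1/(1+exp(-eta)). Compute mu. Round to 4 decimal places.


Dual coordinate (expectation parameter) for Bernoulli:
mu = 1/(1+exp(-eta)).
eta = 0.25.
exp(-eta) = exp(-0.25) = 0.778801.
mu = 1/(1+0.778801) = 0.5622

0.5622


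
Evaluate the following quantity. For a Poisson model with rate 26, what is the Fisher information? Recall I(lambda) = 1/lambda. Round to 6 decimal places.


Fisher information for Poisson: I(lambda) = 1/lambda.
lambda = 26.
I(lambda) = 1/26 = 0.038462

0.038462


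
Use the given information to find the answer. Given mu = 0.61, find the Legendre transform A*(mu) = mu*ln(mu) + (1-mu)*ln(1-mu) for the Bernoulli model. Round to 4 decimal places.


Legendre transform for Bernoulli:
A*(mu) = mu*log(mu) + (1-mu)*log(1-mu).
mu = 0.61, 1-mu = 0.39.
mu*log(mu) = 0.61*log(0.61) = -0.301521.
(1-mu)*log(1-mu) = 0.39*log(0.39) = -0.367227.
A* = -0.301521 + -0.367227 = -0.6687

-0.6687


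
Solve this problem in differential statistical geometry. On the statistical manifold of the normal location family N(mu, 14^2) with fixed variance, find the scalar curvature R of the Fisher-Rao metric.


This family has a single free parameter, so its statistical manifold
is 1-dimensional. The Riemann curvature tensor of any 1-dimensional
Riemannian manifold vanishes identically, so R = 0.

0


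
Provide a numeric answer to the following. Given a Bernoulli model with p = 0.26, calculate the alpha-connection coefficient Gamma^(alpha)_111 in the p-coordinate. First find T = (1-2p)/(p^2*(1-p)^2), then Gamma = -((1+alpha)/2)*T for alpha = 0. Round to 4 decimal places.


Skewness (Amari-Chentsov) tensor: T = (1-2p)/(p^2*(1-p)^2).
p = 0.26, 1-2p = 0.48, p^2 = 0.0676, (1-p)^2 = 0.5476.
T = 0.48/(0.0676 * 0.5476) = 12.966749.
In the p-coordinate, Gamma^(alpha) = Gamma^(0) - (alpha/2)*T with Gamma^(0) = (1/2)*g'(p) = -T/2,
so Gamma^(alpha) = -((1+alpha)/2)*T.
alpha = 0, -(1+alpha)/2 = -0.5.
Gamma = -0.5 * 12.966749 = -6.4834

-6.4834


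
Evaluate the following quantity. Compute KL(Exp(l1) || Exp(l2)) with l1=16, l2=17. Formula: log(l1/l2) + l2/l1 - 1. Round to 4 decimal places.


KL divergence for exponential family:
KL = log(l1/l2) + l2/l1 - 1.
log(16/17) = -0.060625.
17/16 = 1.0625.
KL = -0.060625 + 1.0625 - 1 = 0.0019

0.0019


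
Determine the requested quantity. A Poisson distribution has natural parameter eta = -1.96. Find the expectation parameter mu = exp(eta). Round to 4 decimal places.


Expectation parameter for Poisson exponential family:
mu = exp(eta).
eta = -1.96.
mu = exp(-1.96) = 0.1409

0.1409


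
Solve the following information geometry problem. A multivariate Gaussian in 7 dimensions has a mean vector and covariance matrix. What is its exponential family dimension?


Exponential family dimension calculation:
For 7-dim MVN: mean has 7 params, covariance has 7*8/2 = 28 unique entries.
Total dim = 7 + 28 = 35.

35


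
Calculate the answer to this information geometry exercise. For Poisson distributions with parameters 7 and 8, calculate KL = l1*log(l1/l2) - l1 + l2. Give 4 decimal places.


KL divergence for Poisson:
KL = l1*log(l1/l2) - l1 + l2.
l1 = 7, l2 = 8.
log(7/8) = -0.133531.
l1*log(l1/l2) = 7 * -0.133531 = -0.93472.
KL = -0.93472 - 7 + 8 = 0.0653

0.0653


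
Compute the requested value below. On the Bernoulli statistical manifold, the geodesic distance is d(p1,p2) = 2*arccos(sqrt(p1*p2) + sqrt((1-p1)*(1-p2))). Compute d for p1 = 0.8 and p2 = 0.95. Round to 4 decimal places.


Geodesic distance on Bernoulli manifold:
d(p1,p2) = 2*arccos(sqrt(p1*p2) + sqrt((1-p1)*(1-p2))).
sqrt(p1*p2) = sqrt(0.8*0.95) = 0.87178.
sqrt((1-p1)*(1-p2)) = sqrt(0.2*0.05) = 0.1.
arg = 0.87178 + 0.1 = 0.97178.
d = 2*arccos(0.97178) = 0.4763

0.4763


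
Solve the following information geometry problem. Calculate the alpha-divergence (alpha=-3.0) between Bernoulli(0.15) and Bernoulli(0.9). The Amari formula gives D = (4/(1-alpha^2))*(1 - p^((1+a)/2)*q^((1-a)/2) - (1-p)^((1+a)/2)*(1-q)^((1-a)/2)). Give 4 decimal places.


Amari alpha-divergence:
D = (4/(1-alpha^2))*(1 - p^((1+a)/2)*q^((1-a)/2) - (1-p)^((1+a)/2)*(1-q)^((1-a)/2)).
alpha = -3.0, p = 0.15, q = 0.9.
e1 = (1+alpha)/2 = -1.0, e2 = (1-alpha)/2 = 2.0.
t1 = p^e1 * q^e2 = 0.15^-1.0 * 0.9^2.0 = 5.4.
t2 = (1-p)^e1 * (1-q)^e2 = 0.85^-1.0 * 0.1^2.0 = 0.011765.
4/(1-alpha^2) = -0.5.
D = -0.5*(1 - 5.4 - 0.011765) = 2.2059

2.2059


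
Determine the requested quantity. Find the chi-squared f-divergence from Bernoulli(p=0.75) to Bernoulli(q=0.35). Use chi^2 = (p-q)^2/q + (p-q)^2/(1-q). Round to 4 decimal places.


Chi-squared divergence between Bernoulli distributions:
chi^2 = (p-q)^2/q + (p-q)^2/(1-q).
p = 0.75, q = 0.35, p-q = 0.4.
(p-q)^2 = 0.16.
term1 = 0.16/0.35 = 0.457143.
term2 = 0.16/0.65 = 0.246154.
chi^2 = 0.457143 + 0.246154 = 0.7033

0.7033


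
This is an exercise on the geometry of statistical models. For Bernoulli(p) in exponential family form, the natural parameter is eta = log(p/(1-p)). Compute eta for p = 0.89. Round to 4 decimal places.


Natural parameter for Bernoulli: eta = log(p/(1-p)).
p = 0.89, 1-p = 0.11.
p/(1-p) = 8.090909.
eta = log(8.090909) = 2.0907

2.0907


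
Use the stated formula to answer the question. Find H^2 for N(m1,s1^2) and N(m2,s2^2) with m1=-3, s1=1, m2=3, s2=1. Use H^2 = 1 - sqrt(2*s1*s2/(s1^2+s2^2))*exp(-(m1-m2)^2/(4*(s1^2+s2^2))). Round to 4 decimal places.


Squared Hellinger distance for Gaussians:
H^2 = 1 - sqrt(2*s1*s2/(s1^2+s2^2)) * exp(-(m1-m2)^2/(4*(s1^2+s2^2))).
s1^2 = 1, s2^2 = 1, s1^2+s2^2 = 2.
sqrt(2*1*1/(2)) = 1.0.
(m1-m2)^2 = (-6)^2 = 36.
exp(-36/(4*2)) = exp(-4.5) = 0.011109.
H^2 = 1 - 1.0*0.011109 = 0.9889

0.9889


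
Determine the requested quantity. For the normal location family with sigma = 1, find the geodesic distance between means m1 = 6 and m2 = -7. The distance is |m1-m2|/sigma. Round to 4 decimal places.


On the fixed-variance normal subfamily, geodesic distance = |m1-m2|/sigma.
|6 - -7| = 13.
sigma = 1.
d = 13/1 = 13.0000

13.0000


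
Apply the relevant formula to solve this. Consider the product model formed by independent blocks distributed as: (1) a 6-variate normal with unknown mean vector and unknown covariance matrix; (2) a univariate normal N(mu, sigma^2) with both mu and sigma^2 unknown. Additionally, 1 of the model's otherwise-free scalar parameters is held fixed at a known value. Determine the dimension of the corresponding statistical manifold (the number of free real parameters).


The dimension of a statistical manifold equals the number of free
(independent) real parameters of the model. For a product of independent
blocks the parameter counts add.
- 6-variate normal: 6 (mean) + 6*7/2 = 21 (symmetric covariance) = 27.
- normal (mu, sigma^2): 2.
Total = 27 + 2 = 29.
1 parameter(s) fixed at known values: 29 - 1 = 28.
Dimension = 28

28


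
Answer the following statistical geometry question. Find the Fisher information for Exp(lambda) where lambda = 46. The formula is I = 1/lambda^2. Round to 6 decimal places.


Fisher information for exponential: I(lambda) = 1/lambda^2.
lambda = 46, lambda^2 = 2116.
I = 1/2116 = 0.000473

0.000473


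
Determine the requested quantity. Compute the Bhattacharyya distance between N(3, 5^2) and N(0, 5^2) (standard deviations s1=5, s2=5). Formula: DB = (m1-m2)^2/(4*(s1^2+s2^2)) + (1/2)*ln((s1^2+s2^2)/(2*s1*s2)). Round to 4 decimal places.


Bhattacharyya distance between two Gaussians:
DB = (m1-m2)^2/(4*(s1^2+s2^2)) + (1/2)*ln((s1^2+s2^2)/(2*s1*s2)).
(m1-m2)^2 = (3)^2 = 9.
s1^2+s2^2 = 25 + 25 = 50.
term1 = 9/200 = 0.045.
term2 = 0.5*ln(50/50.0) = 0.0.
DB = 0.045 + 0.0 = 0.0450

0.0450


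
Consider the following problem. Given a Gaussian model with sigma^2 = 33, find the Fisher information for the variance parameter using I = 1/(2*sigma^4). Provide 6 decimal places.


Fisher information for variance: I(sigma^2) = 1/(2*sigma^4).
sigma^2 = 33, so sigma^4 = 1089.
I = 1/(2*1089) = 1/2178 = 0.000459

0.000459


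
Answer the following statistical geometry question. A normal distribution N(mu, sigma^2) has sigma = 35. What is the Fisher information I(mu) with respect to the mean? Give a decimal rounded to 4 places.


The Fisher information for the mean of a normal distribution is I(mu) = 1/sigma^2.
sigma = 35, so sigma^2 = 1225.
I(mu) = 1/1225 = 0.0008

0.0008


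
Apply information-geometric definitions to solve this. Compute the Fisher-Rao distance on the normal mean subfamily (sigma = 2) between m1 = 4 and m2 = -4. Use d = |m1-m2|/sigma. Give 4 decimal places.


On the fixed-variance normal subfamily, geodesic distance = |m1-m2|/sigma.
|4 - -4| = 8.
sigma = 2.
d = 8/2 = 4.0000

4.0000


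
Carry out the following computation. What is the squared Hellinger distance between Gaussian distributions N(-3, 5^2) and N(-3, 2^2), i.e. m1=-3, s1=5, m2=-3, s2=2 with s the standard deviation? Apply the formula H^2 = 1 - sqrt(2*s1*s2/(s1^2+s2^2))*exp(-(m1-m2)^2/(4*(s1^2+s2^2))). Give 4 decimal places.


Squared Hellinger distance for Gaussians:
H^2 = 1 - sqrt(2*s1*s2/(s1^2+s2^2)) * exp(-(m1-m2)^2/(4*(s1^2+s2^2))).
s1^2 = 25, s2^2 = 4, s1^2+s2^2 = 29.
sqrt(2*5*2/(29)) = 0.830455.
(m1-m2)^2 = (0)^2 = 0.
exp(-0/(4*29)) = exp(0.0) = 1.0.
H^2 = 1 - 0.830455*1.0 = 0.1695

0.1695


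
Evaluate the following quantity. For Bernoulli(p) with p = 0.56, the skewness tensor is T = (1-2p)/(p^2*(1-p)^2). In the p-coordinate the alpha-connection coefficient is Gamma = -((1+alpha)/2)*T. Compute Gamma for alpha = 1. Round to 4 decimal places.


Skewness (Amari-Chentsov) tensor: T = (1-2p)/(p^2*(1-p)^2).
p = 0.56, 1-2p = -0.12, p^2 = 0.3136, (1-p)^2 = 0.1936.
T = -0.12/(0.3136 * 0.1936) = -1.976514.
In the p-coordinate, Gamma^(alpha) = Gamma^(0) - (alpha/2)*T with Gamma^(0) = (1/2)*g'(p) = -T/2,
so Gamma^(alpha) = -((1+alpha)/2)*T.
alpha = 1, -(1+alpha)/2 = -1.0.
Gamma = -1.0 * -1.976514 = 1.9765

1.9765


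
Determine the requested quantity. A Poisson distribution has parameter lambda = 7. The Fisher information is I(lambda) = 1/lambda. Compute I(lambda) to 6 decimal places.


Fisher information for Poisson: I(lambda) = 1/lambda.
lambda = 7.
I(lambda) = 1/7 = 0.142857

0.142857


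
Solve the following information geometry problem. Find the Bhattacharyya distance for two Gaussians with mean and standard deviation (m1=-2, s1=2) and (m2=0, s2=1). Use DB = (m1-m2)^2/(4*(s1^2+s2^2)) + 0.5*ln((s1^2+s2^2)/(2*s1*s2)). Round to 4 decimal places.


Bhattacharyya distance between two Gaussians:
DB = (m1-m2)^2/(4*(s1^2+s2^2)) + (1/2)*ln((s1^2+s2^2)/(2*s1*s2)).
(m1-m2)^2 = (-2)^2 = 4.
s1^2+s2^2 = 4 + 1 = 5.
term1 = 4/20 = 0.2.
term2 = 0.5*ln(5/4.0) = 0.111572.
DB = 0.2 + 0.111572 = 0.3116

0.3116


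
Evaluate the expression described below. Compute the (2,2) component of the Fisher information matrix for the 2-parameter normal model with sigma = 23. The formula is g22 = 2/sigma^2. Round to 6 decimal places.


For the 2-parameter normal family, the Fisher metric has:
  g11 = 1/sigma^2, g22 = 2/sigma^2.
sigma = 23, sigma^2 = 529.
g22 = 0.003781

0.003781


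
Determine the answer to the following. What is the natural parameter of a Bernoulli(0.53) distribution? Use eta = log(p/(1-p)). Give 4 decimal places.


Natural parameter for Bernoulli: eta = log(p/(1-p)).
p = 0.53, 1-p = 0.47.
p/(1-p) = 1.12766.
eta = log(1.12766) = 0.1201

0.1201


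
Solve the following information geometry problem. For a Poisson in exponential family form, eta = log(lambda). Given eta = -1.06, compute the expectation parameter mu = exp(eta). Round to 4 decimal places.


Expectation parameter for Poisson exponential family:
mu = exp(eta).
eta = -1.06.
mu = exp(-1.06) = 0.3465

0.3465


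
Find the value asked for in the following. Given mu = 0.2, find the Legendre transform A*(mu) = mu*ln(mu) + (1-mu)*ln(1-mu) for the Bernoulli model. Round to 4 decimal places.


Legendre transform for Bernoulli:
A*(mu) = mu*log(mu) + (1-mu)*log(1-mu).
mu = 0.2, 1-mu = 0.8.
mu*log(mu) = 0.2*log(0.2) = -0.321888.
(1-mu)*log(1-mu) = 0.8*log(0.8) = -0.178515.
A* = -0.321888 + -0.178515 = -0.5004

-0.5004


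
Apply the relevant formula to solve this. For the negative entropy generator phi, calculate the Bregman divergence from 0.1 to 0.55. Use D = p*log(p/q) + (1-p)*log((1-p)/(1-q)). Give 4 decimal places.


Bregman divergence with negative entropy generator:
D = p*log(p/q) + (1-p)*log((1-p)/(1-q)).
p = 0.1, q = 0.55.
p*log(p/q) = 0.1*log(0.1/0.55) = -0.170475.
(1-p)*log((1-p)/(1-q)) = 0.9*log(0.9/0.45) = 0.623832.
D = -0.170475 + 0.623832 = 0.4534

0.4534


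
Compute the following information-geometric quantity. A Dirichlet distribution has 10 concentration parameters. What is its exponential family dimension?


Exponential family dimension calculation:
Dirichlet with 10 components has 10 natural parameters.

10


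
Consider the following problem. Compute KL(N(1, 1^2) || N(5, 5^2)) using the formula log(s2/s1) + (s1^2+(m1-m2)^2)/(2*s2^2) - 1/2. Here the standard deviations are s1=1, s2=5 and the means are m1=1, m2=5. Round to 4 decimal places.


KL divergence between normal distributions:
KL = log(s2/s1) + (s1^2 + (m1-m2)^2)/(2*s2^2) - 1/2.
log(5/1) = 1.609438.
(1^2 + (1-5)^2)/(2*5^2) = (1 + 16)/50 = 0.34.
KL = 1.609438 + 0.34 - 0.5 = 1.4494

1.4494


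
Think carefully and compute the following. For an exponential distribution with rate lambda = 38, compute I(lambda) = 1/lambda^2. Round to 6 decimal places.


Fisher information for exponential: I(lambda) = 1/lambda^2.
lambda = 38, lambda^2 = 1444.
I = 1/1444 = 0.000693

0.000693


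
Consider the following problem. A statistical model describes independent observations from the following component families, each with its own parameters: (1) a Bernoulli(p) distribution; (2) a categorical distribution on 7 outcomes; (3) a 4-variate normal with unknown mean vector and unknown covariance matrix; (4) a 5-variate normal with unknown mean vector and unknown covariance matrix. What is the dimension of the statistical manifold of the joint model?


The dimension of a statistical manifold equals the number of free
(independent) real parameters of the model. For a product of independent
blocks the parameter counts add.
- Bernoulli (p): 1.
- categorical on 7 outcomes (probabilities sum to 1): 7-1 = 6.
- 4-variate normal: 4 (mean) + 4*5/2 = 10 (symmetric covariance) = 14.
- 5-variate normal: 5 (mean) + 5*6/2 = 15 (symmetric covariance) = 20.
Total = 1 + 6 + 14 + 20 = 41.
Dimension = 41

41


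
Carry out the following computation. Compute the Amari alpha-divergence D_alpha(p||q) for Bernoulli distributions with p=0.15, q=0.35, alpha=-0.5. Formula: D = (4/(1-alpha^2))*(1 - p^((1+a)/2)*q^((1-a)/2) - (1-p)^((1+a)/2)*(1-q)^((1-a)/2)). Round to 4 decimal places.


Amari alpha-divergence:
D = (4/(1-alpha^2))*(1 - p^((1+a)/2)*q^((1-a)/2) - (1-p)^((1+a)/2)*(1-q)^((1-a)/2)).
alpha = -0.5, p = 0.15, q = 0.35.
e1 = (1+alpha)/2 = 0.25, e2 = (1-alpha)/2 = 0.75.
t1 = p^e1 * q^e2 = 0.15^0.25 * 0.35^0.75 = 0.283187.
t2 = (1-p)^e1 * (1-q)^e2 = 0.85^0.25 * 0.65^0.75 = 0.695088.
4/(1-alpha^2) = 5.333333.
D = 5.333333*(1 - 0.283187 - 0.695088) = 0.1159

0.1159


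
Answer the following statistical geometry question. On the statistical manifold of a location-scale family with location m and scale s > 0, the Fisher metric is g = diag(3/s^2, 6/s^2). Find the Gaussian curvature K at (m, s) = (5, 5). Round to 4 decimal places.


The metric has the form g = (A dm^2 + B ds^2)/s^2 with A = 3, B = 6.
Substitute u = sqrt(A/B)*m: g = B*(du^2 + ds^2)/s^2, i.e. B times the
Poincare upper half-plane metric, which has constant Gaussian curvature -1.
Scaling a 2D metric by a constant c divides the Gaussian curvature by c,
so K = -1/B = -1/(6) = -0.1667 everywhere (the point (m, s) = (5, 5) is irrelevant:
the curvature is constant).
The requested Gaussian curvature is K = -0.1667.

-0.1667


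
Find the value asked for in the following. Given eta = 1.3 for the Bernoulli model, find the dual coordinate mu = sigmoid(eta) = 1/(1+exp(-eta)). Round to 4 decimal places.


Dual coordinate (expectation parameter) for Bernoulli:
mu = 1/(1+exp(-eta)).
eta = 1.3.
exp(-eta) = exp(-1.3) = 0.272532.
mu = 1/(1+0.272532) = 0.7858

0.7858


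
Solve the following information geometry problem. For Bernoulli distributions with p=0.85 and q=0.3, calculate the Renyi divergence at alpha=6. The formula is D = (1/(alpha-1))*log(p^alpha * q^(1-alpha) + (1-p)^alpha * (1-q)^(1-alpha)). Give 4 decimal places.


Renyi divergence of order alpha between Bernoulli distributions:
D = (1/(alpha-1))*log(p^alpha * q^(1-alpha) + (1-p)^alpha * (1-q)^(1-alpha)).
alpha = 6, p = 0.85, q = 0.3.
p^alpha * q^(1-alpha) = 0.85^6 * 0.3^-5 = 155.205562.
(1-p)^alpha * (1-q)^(1-alpha) = 0.15^6 * 0.7^-5 = 6.8e-05.
sum = 155.205562 + 6.8e-05 = 155.20563.
D = (1/5)*log(155.20563) = 1.0090

1.0090


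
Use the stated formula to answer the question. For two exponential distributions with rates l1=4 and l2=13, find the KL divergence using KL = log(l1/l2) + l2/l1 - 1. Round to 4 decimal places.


KL divergence for exponential family:
KL = log(l1/l2) + l2/l1 - 1.
log(4/13) = -1.178655.
13/4 = 3.25.
KL = -1.178655 + 3.25 - 1 = 1.0713

1.0713


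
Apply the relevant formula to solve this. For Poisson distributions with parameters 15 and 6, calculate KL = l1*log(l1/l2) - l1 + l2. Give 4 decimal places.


KL divergence for Poisson:
KL = l1*log(l1/l2) - l1 + l2.
l1 = 15, l2 = 6.
log(15/6) = 0.916291.
l1*log(l1/l2) = 15 * 0.916291 = 13.744361.
KL = 13.744361 - 15 + 6 = 4.7444

4.7444


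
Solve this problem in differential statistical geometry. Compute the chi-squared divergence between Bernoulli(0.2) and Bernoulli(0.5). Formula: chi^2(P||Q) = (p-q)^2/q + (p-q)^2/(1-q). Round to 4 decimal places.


Chi-squared divergence between Bernoulli distributions:
chi^2 = (p-q)^2/q + (p-q)^2/(1-q).
p = 0.2, q = 0.5, p-q = -0.3.
(p-q)^2 = 0.09.
term1 = 0.09/0.5 = 0.18.
term2 = 0.09/0.5 = 0.18.
chi^2 = 0.18 + 0.18 = 0.3600

0.3600


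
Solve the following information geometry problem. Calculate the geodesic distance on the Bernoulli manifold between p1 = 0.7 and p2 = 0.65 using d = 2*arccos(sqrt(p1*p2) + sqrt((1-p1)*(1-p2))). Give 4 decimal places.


Geodesic distance on Bernoulli manifold:
d(p1,p2) = 2*arccos(sqrt(p1*p2) + sqrt((1-p1)*(1-p2))).
sqrt(p1*p2) = sqrt(0.7*0.65) = 0.674537.
sqrt((1-p1)*(1-p2)) = sqrt(0.3*0.35) = 0.324037.
arg = 0.674537 + 0.324037 = 0.998574.
d = 2*arccos(0.998574) = 0.1068

0.1068


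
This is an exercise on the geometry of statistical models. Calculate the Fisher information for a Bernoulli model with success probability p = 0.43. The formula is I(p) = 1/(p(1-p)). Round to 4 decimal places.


For Bernoulli(p), Fisher information is I(p) = 1/(p*(1-p)).
p = 0.43, 1-p = 0.57.
p*(1-p) = 0.2451.
I(p) = 1/0.2451 = 4.0800

4.0800


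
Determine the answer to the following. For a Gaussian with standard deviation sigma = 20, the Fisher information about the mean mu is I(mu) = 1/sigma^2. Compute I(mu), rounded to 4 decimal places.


The Fisher information for the mean of a normal distribution is I(mu) = 1/sigma^2.
sigma = 20, so sigma^2 = 400.
I(mu) = 1/400 = 0.0025

0.0025


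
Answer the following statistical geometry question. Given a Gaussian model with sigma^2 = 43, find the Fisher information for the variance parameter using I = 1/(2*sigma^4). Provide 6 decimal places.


Fisher information for variance: I(sigma^2) = 1/(2*sigma^4).
sigma^2 = 43, so sigma^4 = 1849.
I = 1/(2*1849) = 1/3698 = 0.000270

0.000270


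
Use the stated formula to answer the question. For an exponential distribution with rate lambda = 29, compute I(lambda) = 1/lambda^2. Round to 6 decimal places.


Fisher information for exponential: I(lambda) = 1/lambda^2.
lambda = 29, lambda^2 = 841.
I = 1/841 = 0.001189

0.001189


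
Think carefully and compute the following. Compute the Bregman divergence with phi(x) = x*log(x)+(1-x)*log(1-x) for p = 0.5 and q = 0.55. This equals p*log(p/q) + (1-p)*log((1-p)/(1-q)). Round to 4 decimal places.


Bregman divergence with negative entropy generator:
D = p*log(p/q) + (1-p)*log((1-p)/(1-q)).
p = 0.5, q = 0.55.
p*log(p/q) = 0.5*log(0.5/0.55) = -0.047655.
(1-p)*log((1-p)/(1-q)) = 0.5*log(0.5/0.45) = 0.05268.
D = -0.047655 + 0.05268 = 0.0050

0.0050


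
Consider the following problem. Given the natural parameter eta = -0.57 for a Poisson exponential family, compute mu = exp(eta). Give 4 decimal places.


Expectation parameter for Poisson exponential family:
mu = exp(eta).
eta = -0.57.
mu = exp(-0.57) = 0.5655

0.5655


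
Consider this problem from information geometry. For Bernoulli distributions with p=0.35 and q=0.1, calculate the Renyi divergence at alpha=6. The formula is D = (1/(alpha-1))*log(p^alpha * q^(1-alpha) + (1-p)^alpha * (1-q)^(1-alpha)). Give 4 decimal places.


Renyi divergence of order alpha between Bernoulli distributions:
D = (1/(alpha-1))*log(p^alpha * q^(1-alpha) + (1-p)^alpha * (1-q)^(1-alpha)).
alpha = 6, p = 0.35, q = 0.1.
p^alpha * q^(1-alpha) = 0.35^6 * 0.1^-5 = 183.826562.
(1-p)^alpha * (1-q)^(1-alpha) = 0.65^6 * 0.9^-5 = 0.127723.
sum = 183.826562 + 0.127723 = 183.954285.
D = (1/5)*log(183.954285) = 1.0429

1.0429


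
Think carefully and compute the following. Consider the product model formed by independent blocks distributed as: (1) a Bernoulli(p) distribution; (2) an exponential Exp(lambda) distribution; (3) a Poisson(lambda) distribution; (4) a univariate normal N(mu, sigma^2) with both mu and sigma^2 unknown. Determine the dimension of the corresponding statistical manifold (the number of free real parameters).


The dimension of a statistical manifold equals the number of free
(independent) real parameters of the model. For a product of independent
blocks the parameter counts add.
- Bernoulli (p): 1.
- exponential (lambda): 1.
- Poisson (lambda): 1.
- normal (mu, sigma^2): 2.
Total = 1 + 1 + 1 + 2 = 5.
Dimension = 5

5


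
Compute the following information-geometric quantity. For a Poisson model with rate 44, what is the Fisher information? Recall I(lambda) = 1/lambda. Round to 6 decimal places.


Fisher information for Poisson: I(lambda) = 1/lambda.
lambda = 44.
I(lambda) = 1/44 = 0.022727

0.022727


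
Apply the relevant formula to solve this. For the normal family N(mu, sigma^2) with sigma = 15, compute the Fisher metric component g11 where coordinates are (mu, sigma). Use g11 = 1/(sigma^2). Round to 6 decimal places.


For the 2-parameter normal family, the Fisher metric has:
  g11 = 1/sigma^2, g22 = 2/sigma^2.
sigma = 15, sigma^2 = 225.
g11 = 0.004444

0.004444


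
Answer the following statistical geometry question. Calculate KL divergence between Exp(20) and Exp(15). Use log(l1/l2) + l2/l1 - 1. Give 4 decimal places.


KL divergence for exponential family:
KL = log(l1/l2) + l2/l1 - 1.
log(20/15) = 0.287682.
15/20 = 0.75.
KL = 0.287682 + 0.75 - 1 = 0.0377

0.0377


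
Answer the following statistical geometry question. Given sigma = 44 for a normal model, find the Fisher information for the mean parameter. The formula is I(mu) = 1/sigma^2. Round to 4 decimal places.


The Fisher information for the mean of a normal distribution is I(mu) = 1/sigma^2.
sigma = 44, so sigma^2 = 1936.
I(mu) = 1/1936 = 0.0005

0.0005


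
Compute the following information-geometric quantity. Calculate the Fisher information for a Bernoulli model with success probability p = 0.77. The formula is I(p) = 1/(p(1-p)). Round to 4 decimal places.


For Bernoulli(p), Fisher information is I(p) = 1/(p*(1-p)).
p = 0.77, 1-p = 0.23.
p*(1-p) = 0.1771.
I(p) = 1/0.1771 = 5.6465

5.6465


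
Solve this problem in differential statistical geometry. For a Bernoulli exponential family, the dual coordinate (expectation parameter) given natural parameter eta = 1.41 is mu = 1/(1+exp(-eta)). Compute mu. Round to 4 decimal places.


Dual coordinate (expectation parameter) for Bernoulli:
mu = 1/(1+exp(-eta)).
eta = 1.41.
exp(-eta) = exp(-1.41) = 0.244143.
mu = 1/(1+0.244143) = 0.8038

0.8038


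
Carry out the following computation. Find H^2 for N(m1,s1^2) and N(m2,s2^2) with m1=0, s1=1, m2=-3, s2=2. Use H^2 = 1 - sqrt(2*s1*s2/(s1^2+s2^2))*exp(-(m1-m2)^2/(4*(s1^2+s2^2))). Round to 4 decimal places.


Squared Hellinger distance for Gaussians:
H^2 = 1 - sqrt(2*s1*s2/(s1^2+s2^2)) * exp(-(m1-m2)^2/(4*(s1^2+s2^2))).
s1^2 = 1, s2^2 = 4, s1^2+s2^2 = 5.
sqrt(2*1*2/(5)) = 0.894427.
(m1-m2)^2 = (3)^2 = 9.
exp(-9/(4*5)) = exp(-0.45) = 0.637628.
H^2 = 1 - 0.894427*0.637628 = 0.4297

0.4297


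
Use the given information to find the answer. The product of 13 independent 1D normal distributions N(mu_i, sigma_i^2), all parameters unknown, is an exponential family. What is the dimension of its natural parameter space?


Exponential family dimension calculation:
Each univariate normal has two natural parameters (mu/sigma^2 and -1/(2 sigma^2)).
With 13 independent components, dim = 2 * 13 = 26.

26


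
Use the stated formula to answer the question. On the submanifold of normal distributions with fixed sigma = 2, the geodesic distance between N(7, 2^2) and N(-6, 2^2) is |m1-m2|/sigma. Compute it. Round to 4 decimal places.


On the fixed-variance normal subfamily, geodesic distance = |m1-m2|/sigma.
|7 - -6| = 13.
sigma = 2.
d = 13/2 = 6.5000

6.5000


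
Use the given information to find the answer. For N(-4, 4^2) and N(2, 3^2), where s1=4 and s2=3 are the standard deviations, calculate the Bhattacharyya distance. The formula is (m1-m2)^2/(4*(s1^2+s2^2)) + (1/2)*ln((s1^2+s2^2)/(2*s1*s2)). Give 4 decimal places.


Bhattacharyya distance between two Gaussians:
DB = (m1-m2)^2/(4*(s1^2+s2^2)) + (1/2)*ln((s1^2+s2^2)/(2*s1*s2)).
(m1-m2)^2 = (-6)^2 = 36.
s1^2+s2^2 = 16 + 9 = 25.
term1 = 36/100 = 0.36.
term2 = 0.5*ln(25/24.0) = 0.020411.
DB = 0.36 + 0.020411 = 0.3804

0.3804


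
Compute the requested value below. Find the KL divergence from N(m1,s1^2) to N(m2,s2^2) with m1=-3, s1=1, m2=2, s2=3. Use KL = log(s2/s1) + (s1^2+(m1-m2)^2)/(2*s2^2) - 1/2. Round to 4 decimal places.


KL divergence between normal distributions:
KL = log(s2/s1) + (s1^2 + (m1-m2)^2)/(2*s2^2) - 1/2.
log(3/1) = 1.098612.
(1^2 + (-3-2)^2)/(2*3^2) = (1 + 25)/18 = 1.444444.
KL = 1.098612 + 1.444444 - 0.5 = 2.0431

2.0431


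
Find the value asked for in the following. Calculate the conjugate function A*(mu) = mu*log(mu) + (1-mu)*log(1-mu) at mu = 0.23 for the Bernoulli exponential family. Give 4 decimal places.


Legendre transform for Bernoulli:
A*(mu) = mu*log(mu) + (1-mu)*log(1-mu).
mu = 0.23, 1-mu = 0.77.
mu*log(mu) = 0.23*log(0.23) = -0.338025.
(1-mu)*log(1-mu) = 0.77*log(0.77) = -0.201251.
A* = -0.338025 + -0.201251 = -0.5393

-0.5393


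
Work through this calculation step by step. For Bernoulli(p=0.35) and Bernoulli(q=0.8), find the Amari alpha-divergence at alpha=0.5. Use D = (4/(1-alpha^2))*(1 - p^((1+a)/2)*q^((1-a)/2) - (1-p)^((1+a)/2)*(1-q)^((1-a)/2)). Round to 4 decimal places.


Amari alpha-divergence:
D = (4/(1-alpha^2))*(1 - p^((1+a)/2)*q^((1-a)/2) - (1-p)^((1+a)/2)*(1-q)^((1-a)/2)).
alpha = 0.5, p = 0.35, q = 0.8.
e1 = (1+alpha)/2 = 0.75, e2 = (1-alpha)/2 = 0.25.
t1 = p^e1 * q^e2 = 0.35^0.75 * 0.8^0.25 = 0.430352.
t2 = (1-p)^e1 * (1-q)^e2 = 0.65^0.75 * 0.2^0.25 = 0.484108.
4/(1-alpha^2) = 5.333333.
D = 5.333333*(1 - 0.430352 - 0.484108) = 0.4562

0.4562


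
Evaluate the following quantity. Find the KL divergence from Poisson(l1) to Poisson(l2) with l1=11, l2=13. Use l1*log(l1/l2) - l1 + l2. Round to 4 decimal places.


KL divergence for Poisson:
KL = l1*log(l1/l2) - l1 + l2.
l1 = 11, l2 = 13.
log(11/13) = -0.167054.
l1*log(l1/l2) = 11 * -0.167054 = -1.837595.
KL = -1.837595 - 11 + 13 = 0.1624

0.1624


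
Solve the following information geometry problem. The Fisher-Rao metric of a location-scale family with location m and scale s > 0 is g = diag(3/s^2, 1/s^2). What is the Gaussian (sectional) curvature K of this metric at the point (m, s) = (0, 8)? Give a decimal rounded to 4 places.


The metric has the form g = (A dm^2 + B ds^2)/s^2 with A = 3, B = 1.
Substitute u = sqrt(A/B)*m: g = B*(du^2 + ds^2)/s^2, i.e. B times the
Poincare upper half-plane metric, which has constant Gaussian curvature -1.
Scaling a 2D metric by a constant c divides the Gaussian curvature by c,
so K = -1/B = -1/(1) = -1.0000 everywhere (the point (m, s) = (0, 8) is irrelevant:
the curvature is constant).
The requested Gaussian curvature is K = -1.0000.

-1.0000


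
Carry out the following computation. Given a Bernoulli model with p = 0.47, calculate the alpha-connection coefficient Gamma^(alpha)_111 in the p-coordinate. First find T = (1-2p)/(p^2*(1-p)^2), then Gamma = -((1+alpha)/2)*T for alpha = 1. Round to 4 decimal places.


Skewness (Amari-Chentsov) tensor: T = (1-2p)/(p^2*(1-p)^2).
p = 0.47, 1-2p = 0.06, p^2 = 0.2209, (1-p)^2 = 0.2809.
T = 0.06/(0.2209 * 0.2809) = 0.96695.
In the p-coordinate, Gamma^(alpha) = Gamma^(0) - (alpha/2)*T with Gamma^(0) = (1/2)*g'(p) = -T/2,
so Gamma^(alpha) = -((1+alpha)/2)*T.
alpha = 1, -(1+alpha)/2 = -1.0.
Gamma = -1.0 * 0.96695 = -0.9669

-0.9669


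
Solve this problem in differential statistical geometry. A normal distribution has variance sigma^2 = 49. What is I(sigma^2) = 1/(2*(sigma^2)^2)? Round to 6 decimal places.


Fisher information for variance: I(sigma^2) = 1/(2*sigma^4).
sigma^2 = 49, so sigma^4 = 2401.
I = 1/(2*2401) = 1/4802 = 0.000208

0.000208


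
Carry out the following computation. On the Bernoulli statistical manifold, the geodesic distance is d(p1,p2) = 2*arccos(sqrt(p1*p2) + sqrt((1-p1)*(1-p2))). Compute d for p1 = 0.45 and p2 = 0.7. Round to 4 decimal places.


Geodesic distance on Bernoulli manifold:
d(p1,p2) = 2*arccos(sqrt(p1*p2) + sqrt((1-p1)*(1-p2))).
sqrt(p1*p2) = sqrt(0.45*0.7) = 0.561249.
sqrt((1-p1)*(1-p2)) = sqrt(0.55*0.3) = 0.406202.
arg = 0.561249 + 0.406202 = 0.967451.
d = 2*arccos(0.967451) = 0.5117

0.5117


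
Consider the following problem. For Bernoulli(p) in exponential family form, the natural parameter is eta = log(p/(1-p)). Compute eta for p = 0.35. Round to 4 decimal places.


Natural parameter for Bernoulli: eta = log(p/(1-p)).
p = 0.35, 1-p = 0.65.
p/(1-p) = 0.538462.
eta = log(0.538462) = -0.6190

-0.6190


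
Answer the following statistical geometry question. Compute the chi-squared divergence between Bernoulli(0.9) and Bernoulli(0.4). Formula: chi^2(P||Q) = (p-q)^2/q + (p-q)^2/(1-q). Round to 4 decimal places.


Chi-squared divergence between Bernoulli distributions:
chi^2 = (p-q)^2/q + (p-q)^2/(1-q).
p = 0.9, q = 0.4, p-q = 0.5.
(p-q)^2 = 0.25.
term1 = 0.25/0.4 = 0.625.
term2 = 0.25/0.6 = 0.416667.
chi^2 = 0.625 + 0.416667 = 1.0417

1.0417


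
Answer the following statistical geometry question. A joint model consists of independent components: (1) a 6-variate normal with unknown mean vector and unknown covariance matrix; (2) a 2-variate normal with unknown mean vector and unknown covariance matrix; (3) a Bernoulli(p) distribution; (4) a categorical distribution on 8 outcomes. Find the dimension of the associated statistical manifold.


The dimension of a statistical manifold equals the number of free
(independent) real parameters of the model. For a product of independent
blocks the parameter counts add.
- 6-variate normal: 6 (mean) + 6*7/2 = 21 (symmetric covariance) = 27.
- 2-variate normal: 2 (mean) + 2*3/2 = 3 (symmetric covariance) = 5.
- Bernoulli (p): 1.
- categorical on 8 outcomes (probabilities sum to 1): 8-1 = 7.
Total = 27 + 5 + 1 + 7 = 40.
Dimension = 40

40


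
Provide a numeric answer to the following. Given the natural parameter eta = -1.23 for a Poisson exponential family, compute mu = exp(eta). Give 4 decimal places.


Expectation parameter for Poisson exponential family:
mu = exp(eta).
eta = -1.23.
mu = exp(-1.23) = 0.2923

0.2923


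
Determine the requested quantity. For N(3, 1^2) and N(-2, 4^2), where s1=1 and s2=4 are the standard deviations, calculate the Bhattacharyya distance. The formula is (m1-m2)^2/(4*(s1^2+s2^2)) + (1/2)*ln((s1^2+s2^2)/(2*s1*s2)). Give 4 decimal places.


Bhattacharyya distance between two Gaussians:
DB = (m1-m2)^2/(4*(s1^2+s2^2)) + (1/2)*ln((s1^2+s2^2)/(2*s1*s2)).
(m1-m2)^2 = (5)^2 = 25.
s1^2+s2^2 = 1 + 16 = 17.
term1 = 25/68 = 0.367647.
term2 = 0.5*ln(17/8.0) = 0.376886.
DB = 0.367647 + 0.376886 = 0.7445

0.7445


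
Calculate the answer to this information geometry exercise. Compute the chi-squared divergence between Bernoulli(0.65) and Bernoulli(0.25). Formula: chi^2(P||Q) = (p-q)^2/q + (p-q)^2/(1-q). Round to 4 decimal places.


Chi-squared divergence between Bernoulli distributions:
chi^2 = (p-q)^2/q + (p-q)^2/(1-q).
p = 0.65, q = 0.25, p-q = 0.4.
(p-q)^2 = 0.16.
term1 = 0.16/0.25 = 0.64.
term2 = 0.16/0.75 = 0.213333.
chi^2 = 0.64 + 0.213333 = 0.8533

0.8533


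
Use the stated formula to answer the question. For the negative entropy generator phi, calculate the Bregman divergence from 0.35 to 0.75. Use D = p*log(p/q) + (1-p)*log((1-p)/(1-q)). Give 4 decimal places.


Bregman divergence with negative entropy generator:
D = p*log(p/q) + (1-p)*log((1-p)/(1-q)).
p = 0.35, q = 0.75.
p*log(p/q) = 0.35*log(0.35/0.75) = -0.266749.
(1-p)*log((1-p)/(1-q)) = 0.65*log(0.65/0.25) = 0.621082.
D = -0.266749 + 0.621082 = 0.3543

0.3543


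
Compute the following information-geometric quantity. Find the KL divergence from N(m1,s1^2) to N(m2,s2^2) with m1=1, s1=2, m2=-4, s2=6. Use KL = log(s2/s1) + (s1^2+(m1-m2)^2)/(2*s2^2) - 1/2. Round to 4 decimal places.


KL divergence between normal distributions:
KL = log(s2/s1) + (s1^2 + (m1-m2)^2)/(2*s2^2) - 1/2.
log(6/2) = 1.098612.
(2^2 + (1--4)^2)/(2*6^2) = (4 + 25)/72 = 0.402778.
KL = 1.098612 + 0.402778 - 0.5 = 1.0014

1.0014


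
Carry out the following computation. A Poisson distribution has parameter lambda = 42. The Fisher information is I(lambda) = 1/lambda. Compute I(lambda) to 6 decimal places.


Fisher information for Poisson: I(lambda) = 1/lambda.
lambda = 42.
I(lambda) = 1/42 = 0.023810

0.023810


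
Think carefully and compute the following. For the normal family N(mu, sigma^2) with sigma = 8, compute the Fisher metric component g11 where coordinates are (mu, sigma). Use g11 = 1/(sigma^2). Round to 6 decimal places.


For the 2-parameter normal family, the Fisher metric has:
  g11 = 1/sigma^2, g22 = 2/sigma^2.
sigma = 8, sigma^2 = 64.
g11 = 0.015625

0.015625


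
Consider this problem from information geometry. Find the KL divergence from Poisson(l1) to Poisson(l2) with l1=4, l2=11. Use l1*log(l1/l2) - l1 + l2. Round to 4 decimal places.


KL divergence for Poisson:
KL = l1*log(l1/l2) - l1 + l2.
l1 = 4, l2 = 11.
log(4/11) = -1.011601.
l1*log(l1/l2) = 4 * -1.011601 = -4.046404.
KL = -4.046404 - 4 + 11 = 2.9536

2.9536


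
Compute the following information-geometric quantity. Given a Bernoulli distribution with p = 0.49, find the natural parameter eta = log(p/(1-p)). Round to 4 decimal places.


Natural parameter for Bernoulli: eta = log(p/(1-p)).
p = 0.49, 1-p = 0.51.
p/(1-p) = 0.960784.
eta = log(0.960784) = -0.0400

-0.0400


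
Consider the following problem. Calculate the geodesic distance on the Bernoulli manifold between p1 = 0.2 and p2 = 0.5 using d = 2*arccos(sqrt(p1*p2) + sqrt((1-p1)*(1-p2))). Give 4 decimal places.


Geodesic distance on Bernoulli manifold:
d(p1,p2) = 2*arccos(sqrt(p1*p2) + sqrt((1-p1)*(1-p2))).
sqrt(p1*p2) = sqrt(0.2*0.5) = 0.316228.
sqrt((1-p1)*(1-p2)) = sqrt(0.8*0.5) = 0.632456.
arg = 0.316228 + 0.632456 = 0.948683.
d = 2*arccos(0.948683) = 0.6435

0.6435


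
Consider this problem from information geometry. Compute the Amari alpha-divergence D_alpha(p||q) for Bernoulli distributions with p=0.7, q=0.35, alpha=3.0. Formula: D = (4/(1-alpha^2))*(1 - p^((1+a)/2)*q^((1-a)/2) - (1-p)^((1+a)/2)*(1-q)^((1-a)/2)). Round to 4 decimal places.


Amari alpha-divergence:
D = (4/(1-alpha^2))*(1 - p^((1+a)/2)*q^((1-a)/2) - (1-p)^((1+a)/2)*(1-q)^((1-a)/2)).
alpha = 3.0, p = 0.7, q = 0.35.
e1 = (1+alpha)/2 = 2.0, e2 = (1-alpha)/2 = -1.0.
t1 = p^e1 * q^e2 = 0.7^2.0 * 0.35^-1.0 = 1.4.
t2 = (1-p)^e1 * (1-q)^e2 = 0.3^2.0 * 0.65^-1.0 = 0.138462.
4/(1-alpha^2) = -0.5.
D = -0.5*(1 - 1.4 - 0.138462) = 0.2692

0.2692
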